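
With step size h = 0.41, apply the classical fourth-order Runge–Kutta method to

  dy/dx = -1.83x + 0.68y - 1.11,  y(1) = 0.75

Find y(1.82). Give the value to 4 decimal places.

RK4: k1 = f(x_n, y_n); k2 = f(x_n + h/2, y_n + (h/2)·k1); k3 = f(x_n + h/2, y_n + (h/2)·k2); k4 = f(x_n + h, y_n + h·k3); y_{n+1} = y_n + (h/6)·(k1 + 2k2 + 2k3 + k4).
x=1.000000, y=0.750000:
  k1 = f(1.000000, 0.750000) = -2.430000
  k2 = f(1.205000, 0.251850) = -3.143892
  k3 = f(1.205000, 0.105502) = -3.243409
  k4 = f(1.410000, -0.579798) = -4.084562
  y ← 0.750000 + (0.41/6)·(k1 + 2k2 + 2k3 + k4) = -0.568093
x=1.410000, y=-0.568093:
  k1 = f(1.410000, -0.568093) = -4.076603
  k2 = f(1.615000, -1.403796) = -5.020032
  k3 = f(1.615000, -1.597199) = -5.151546
  k4 = f(1.820000, -2.680226) = -6.263154
  y ← -0.568093 + (0.41/6)·(k1 + 2k2 + 2k3 + k4) = -2.664758
y(1.82) ≈ -2.6648

-2.6648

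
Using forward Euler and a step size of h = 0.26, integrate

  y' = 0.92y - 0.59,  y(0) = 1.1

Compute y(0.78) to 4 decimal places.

1.5142

Euler: y_{n+1} = y_n + h·f(x_n, y_n).
x=0.000000, y=1.100000: f=0.422000 → y ← 1.100000 + 0.26·0.422000 = 1.209720
x=0.260000, y=1.209720: f=0.522942 → y ← 1.209720 + 0.26·0.522942 = 1.345685
x=0.520000, y=1.345685: f=0.648030 → y ← 1.345685 + 0.26·0.648030 = 1.514173
y(0.78) ≈ 1.5142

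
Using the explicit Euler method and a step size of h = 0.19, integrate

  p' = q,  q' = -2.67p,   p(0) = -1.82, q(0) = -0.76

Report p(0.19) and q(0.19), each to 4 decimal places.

-1.9644, 0.1633

Euler on (p,q): p_{n+1} = p_n + h·p', q_{n+1} = q_n + h·q'.
0.000000: (-1.820000, -0.760000); f=(-0.760000, 4.859400) → (-1.964400, 0.163286)
(p(0.19), q(0.19)) ≈ (-1.9644, 0.1633)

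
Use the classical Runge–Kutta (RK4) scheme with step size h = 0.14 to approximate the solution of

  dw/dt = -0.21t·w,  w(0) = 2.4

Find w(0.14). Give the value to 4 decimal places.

RK4: k1 = f(t_n, w_n); k2 = f(t_n + h/2, w_n + (h/2)·k1); k3 = f(t_n + h/2, w_n + (h/2)·k2); k4 = f(t_n + h, w_n + h·k3); w_{n+1} = w_n + (h/6)·(k1 + 2k2 + 2k3 + k4).
t=0.000000, w=2.400000:
  k1 = f(0.000000, 2.400000) = 0.000000
  k2 = f(0.070000, 2.400000) = -0.035280
  k3 = f(0.070000, 2.397530) = -0.035244
  k4 = f(0.140000, 2.395066) = -0.070415
  w ← 2.400000 + (0.14/6)·(k1 + 2k2 + 2k3 + k4) = 2.395066
w(0.14) ≈ 2.3951

2.3951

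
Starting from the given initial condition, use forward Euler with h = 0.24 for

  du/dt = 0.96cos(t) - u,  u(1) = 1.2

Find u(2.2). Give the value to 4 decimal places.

Euler: u_{n+1} = u_n + h·f(t_n, u_n).
t=1.000000, u=1.200000: f=-0.681310 → u ← 1.200000 + 0.24·(-0.681310) = 1.036486
t=1.240000, u=1.036486: f=-0.724681 → u ← 1.036486 + 0.24·(-0.724681) = 0.862562
t=1.480000, u=0.862562: f=-0.775517 → u ← 0.862562 + 0.24·(-0.775517) = 0.676438
t=1.720000, u=0.676438: f=-0.819143 → u ← 0.676438 + 0.24·(-0.819143) = 0.479844
t=1.960000, u=0.479844: f=-0.844117 → u ← 0.479844 + 0.24·(-0.844117) = 0.277256
u(2.2) ≈ 0.2773

0.2773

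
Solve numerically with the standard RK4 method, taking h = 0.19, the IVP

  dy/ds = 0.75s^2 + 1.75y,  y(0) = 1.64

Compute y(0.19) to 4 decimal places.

RK4: k1 = f(s_n, y_n); k2 = f(s_n + h/2, y_n + (h/2)·k1); k3 = f(s_n + h/2, y_n + (h/2)·k2); k4 = f(s_n + h, y_n + h·k3); y_{n+1} = y_n + (h/6)·(k1 + 2k2 + 2k3 + k4).
s=0.000000, y=1.640000:
  k1 = f(0.000000, 1.640000) = 2.870000
  k2 = f(0.095000, 1.912650) = 3.353906
  k3 = f(0.095000, 1.958621) = 3.434356
  k4 = f(0.190000, 2.292528) = 4.038998
  y ← 1.640000 + (0.19/6)·(k1 + 2k2 + 2k3 + k4) = 2.288708
y(0.19) ≈ 2.2887

2.2887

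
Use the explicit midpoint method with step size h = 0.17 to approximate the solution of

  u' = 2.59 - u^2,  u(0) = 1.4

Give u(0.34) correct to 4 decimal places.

Midpoint: k1 = f(x_n, u_n); k2 = f(x_n + h/2, u_n + (h/2)·k1); u_{n+1} = u_n + h·k2.
x=0.000000, u=1.400000:
  k1 = f(0.000000, 1.400000) = 0.630000
  k2 = f(0.085000, 1.453550) = 0.477192
  u ← 1.400000 + 0.17·0.477192 = 1.481123
x=0.170000, u=1.481123:
  k1 = f(0.170000, 1.481123) = 0.396276
  k2 = f(0.255000, 1.514806) = 0.295362
  u ← 1.481123 + 0.17·0.295362 = 1.531334
u(0.34) ≈ 1.5313

1.5313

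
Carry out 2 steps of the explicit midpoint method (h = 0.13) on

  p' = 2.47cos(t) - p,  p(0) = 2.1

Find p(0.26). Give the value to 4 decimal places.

2.1780

Midpoint: k1 = f(t_n, p_n); k2 = f(t_n + h/2, p_n + (h/2)·k1); p_{n+1} = p_n + h·k2.
t=0.000000, p=2.100000:
  k1 = f(0.000000, 2.100000) = 0.370000
  k2 = f(0.065000, 2.124050) = 0.340734
  p ← 2.100000 + 0.13·0.340734 = 2.144295
t=0.130000, p=2.144295:
  k1 = f(0.130000, 2.144295) = 0.304862
  k2 = f(0.195000, 2.164111) = 0.259076
  p ← 2.144295 + 0.13·0.259076 = 2.177975
p(0.26) ≈ 2.1780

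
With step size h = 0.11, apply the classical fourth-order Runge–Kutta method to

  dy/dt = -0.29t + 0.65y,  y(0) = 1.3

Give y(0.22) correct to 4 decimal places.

RK4: k1 = f(t_n, y_n); k2 = f(t_n + h/2, y_n + (h/2)·k1); k3 = f(t_n + h/2, y_n + (h/2)·k2); k4 = f(t_n + h, y_n + h·k3); y_{n+1} = y_n + (h/6)·(k1 + 2k2 + 2k3 + k4).
t=0.000000, y=1.300000:
  k1 = f(0.000000, 1.300000) = 0.845000
  k2 = f(0.055000, 1.346475) = 0.859259
  k3 = f(0.055000, 1.347259) = 0.859769
  k4 = f(0.110000, 1.394575) = 0.874573
  y ← 1.300000 + (0.11/6)·(k1 + 2k2 + 2k3 + k4) = 1.394557
t=0.110000, y=1.394557:
  k1 = f(0.110000, 1.394557) = 0.874562
  k2 = f(0.165000, 1.442657) = 0.889877
  k3 = f(0.165000, 1.443500) = 0.890425
  k4 = f(0.220000, 1.492503) = 0.906327
  y ← 1.394557 + (0.11/6)·(k1 + 2k2 + 2k3 + k4) = 1.492484
y(0.22) ≈ 1.4925

1.4925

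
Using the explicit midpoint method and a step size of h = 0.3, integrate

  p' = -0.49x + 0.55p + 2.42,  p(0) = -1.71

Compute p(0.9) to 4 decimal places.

Midpoint: k1 = f(x_n, p_n); k2 = f(x_n + h/2, p_n + (h/2)·k1); p_{n+1} = p_n + h·k2.
x=0.000000, p=-1.710000:
  k1 = f(0.000000, -1.710000) = 1.479500
  k2 = f(0.150000, -1.488075) = 1.528059
  p ← -1.710000 + 0.3·1.528059 = -1.251582
x=0.300000, p=-1.251582:
  k1 = f(0.300000, -1.251582) = 1.584630
  k2 = f(0.450000, -1.013888) = 1.641862
  p ← -1.251582 + 0.3·1.641862 = -0.759024
x=0.600000, p=-0.759024:
  k1 = f(0.600000, -0.759024) = 1.708537
  k2 = f(0.750000, -0.502743) = 1.775991
  p ← -0.759024 + 0.3·1.775991 = -0.226227
p(0.9) ≈ -0.2262

-0.2262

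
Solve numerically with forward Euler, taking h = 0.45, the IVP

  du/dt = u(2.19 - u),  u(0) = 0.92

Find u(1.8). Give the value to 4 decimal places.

Euler: u_{n+1} = u_n + h·f(t_n, u_n).
t=0.000000, u=0.920000: f=1.168400 → u ← 0.920000 + 0.45·1.168400 = 1.445780
t=0.450000, u=1.445780: f=1.075978 → u ← 1.445780 + 0.45·1.075978 = 1.929970
t=0.900000, u=1.929970: f=0.501850 → u ← 1.929970 + 0.45·0.501850 = 2.155803
t=1.350000, u=2.155803: f=0.073723 → u ← 2.155803 + 0.45·0.073723 = 2.188978
u(1.8) ≈ 2.1890

2.1890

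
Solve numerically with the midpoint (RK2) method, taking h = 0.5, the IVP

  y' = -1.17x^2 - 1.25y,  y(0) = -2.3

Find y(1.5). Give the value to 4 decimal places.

Midpoint: k1 = f(x_n, y_n); k2 = f(x_n + h/2, y_n + (h/2)·k1); y_{n+1} = y_n + h·k2.
x=0.000000, y=-2.300000:
  k1 = f(0.000000, -2.300000) = 2.875000
  k2 = f(0.250000, -1.581250) = 1.903437
  y ← -2.300000 + 0.5·1.903437 = -1.348281
x=0.500000, y=-1.348281:
  k1 = f(0.500000, -1.348281) = 1.392852
  k2 = f(0.750000, -1.000068) = 0.591960
  y ← -1.348281 + 0.5·0.591960 = -1.052301
x=1.000000, y=-1.052301:
  k1 = f(1.000000, -1.052301) = 0.145376
  k2 = f(1.250000, -1.015957) = -0.558179
  y ← -1.052301 + 0.5·(-0.558179) = -1.331390
y(1.5) ≈ -1.3314

-1.3314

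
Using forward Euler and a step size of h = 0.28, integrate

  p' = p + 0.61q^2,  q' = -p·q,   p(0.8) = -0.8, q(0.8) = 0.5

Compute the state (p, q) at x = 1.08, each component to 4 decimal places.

-0.9813, 0.6120

Euler on (p,q): p_{n+1} = p_n + h·p', q_{n+1} = q_n + h·q'.
0.800000: (-0.800000, 0.500000); f=(-0.647500, 0.400000) → (-0.981300, 0.612000)
(p(1.08), q(1.08)) ≈ (-0.9813, 0.6120)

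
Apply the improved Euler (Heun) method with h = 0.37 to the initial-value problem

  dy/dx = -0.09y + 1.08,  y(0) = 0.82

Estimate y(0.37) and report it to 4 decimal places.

Heun: k1 = f(x_n, y_n); k2 = f(x_n + h, y_n + h·k1); y_{n+1} = y_n + (h/2)·(k1 + k2).
x=0.000000, y=0.820000:
  k1 = f(0.000000, 0.820000) = 1.006200
  k2 = f(0.370000, 1.192294) = 0.972694
  y ← 0.820000 + (0.37/2)·(1.006200 + 0.972694) = 1.186095
y(0.37) ≈ 1.1861

1.1861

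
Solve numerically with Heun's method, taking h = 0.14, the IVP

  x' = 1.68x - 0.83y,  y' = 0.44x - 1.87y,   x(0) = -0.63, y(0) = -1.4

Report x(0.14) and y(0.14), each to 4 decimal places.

-0.6328, -1.1147

Heun on (x,y): k1 = f(t_n, state_n); k2 = f(t_n + h, state_n + h·k1); state_{n+1} = state_n + (h/2)·(k1 + k2).
0.000000: (-0.630000, -1.400000)
  k1 = (0.103600, 2.340800)
  predictor → (-0.615496, -1.072288)
  k2 = (-0.144034, 1.734360)
  → (-0.632830, -1.114739)
(x(0.14), y(0.14)) ≈ (-0.6328, -1.1147)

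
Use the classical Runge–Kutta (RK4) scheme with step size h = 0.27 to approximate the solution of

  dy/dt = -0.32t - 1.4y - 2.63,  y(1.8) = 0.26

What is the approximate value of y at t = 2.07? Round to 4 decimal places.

RK4: k1 = f(t_n, y_n); k2 = f(t_n + h/2, y_n + (h/2)·k1); k3 = f(t_n + h/2, y_n + (h/2)·k2); k4 = f(t_n + h, y_n + h·k3); y_{n+1} = y_n + (h/6)·(k1 + 2k2 + 2k3 + k4).
t=1.800000, y=0.260000:
  k1 = f(1.800000, 0.260000) = -3.570000
  k2 = f(1.935000, -0.221950) = -2.938470
  k3 = f(1.935000, -0.136693) = -3.057829
  k4 = f(2.070000, -0.565614) = -2.500541
  y ← 0.260000 + (0.27/6)·(k1 + 2k2 + 2k3 + k4) = -0.552841
y(2.07) ≈ -0.5528

-0.5528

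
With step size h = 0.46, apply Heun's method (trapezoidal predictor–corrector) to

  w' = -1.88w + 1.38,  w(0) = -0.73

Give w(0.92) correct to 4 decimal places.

0.3545

Heun: k1 = f(t_n, w_n); k2 = f(t_n + h, w_n + h·k1); w_{n+1} = w_n + (h/2)·(k1 + k2).
t=0.000000, w=-0.730000:
  k1 = f(0.000000, -0.730000) = 2.752400
  k2 = f(0.460000, 0.536104) = 0.372124
  w ← -0.730000 + (0.46/2)·(2.752400 + 0.372124) = -0.011359
t=0.460000, w=-0.011359:
  k1 = f(0.460000, -0.011359) = 1.401356
  k2 = f(0.920000, 0.633264) = 0.189463
  w ← -0.011359 + (0.46/2)·(1.401356 + 0.189463) = 0.354529
w(0.92) ≈ 0.3545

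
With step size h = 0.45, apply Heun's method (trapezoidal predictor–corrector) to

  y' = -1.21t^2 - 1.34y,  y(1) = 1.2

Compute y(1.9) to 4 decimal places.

-1.2019

Heun: k1 = f(t_n, y_n); k2 = f(t_n + h, y_n + h·k1); y_{n+1} = y_n + (h/2)·(k1 + k2).
t=1.000000, y=1.200000:
  k1 = f(1.000000, 1.200000) = -2.818000
  k2 = f(1.450000, -0.068100) = -2.452771
  y ← 1.200000 + (0.45/2)·(-2.818000 + (-2.452771)) = 0.014077
t=1.450000, y=0.014077:
  k1 = f(1.450000, 0.014077) = -2.562888
  k2 = f(1.900000, -1.139223) = -2.841541
  y ← 0.014077 + (0.45/2)·(-2.562888 + (-2.841541)) = -1.201920
y(1.9) ≈ -1.2019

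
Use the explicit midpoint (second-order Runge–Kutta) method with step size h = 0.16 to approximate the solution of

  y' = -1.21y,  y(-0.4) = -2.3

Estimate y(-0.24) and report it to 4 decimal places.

Midpoint: k1 = f(t_n, y_n); k2 = f(t_n + h/2, y_n + (h/2)·k1); y_{n+1} = y_n + h·k2.
t=-0.400000, y=-2.300000:
  k1 = f(-0.400000, -2.300000) = 2.783000
  k2 = f(-0.320000, -2.077360) = 2.513606
  y ← -2.300000 + 0.16·2.513606 = -1.897823
y(-0.24) ≈ -1.8978

-1.8978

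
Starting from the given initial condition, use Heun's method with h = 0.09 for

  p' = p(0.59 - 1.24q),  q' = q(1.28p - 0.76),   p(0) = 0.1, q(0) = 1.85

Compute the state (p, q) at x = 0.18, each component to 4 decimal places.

0.0754, 1.6460

Heun on (p,q): k1 = f(x_n, state_n); k2 = f(x_n + h, state_n + h·k1); state_{n+1} = state_n + (h/2)·(k1 + k2).
0.000000: (0.100000, 1.850000)
  k1 = (-0.170400, -1.169200)
  predictor → (0.084664, 1.744772)
  k2 = (-0.133220, -1.136946)
  → (0.086337, 1.746223)
0.090000: (0.086337, 1.746223)
  k1 = (-0.136008, -1.134152)
  predictor → (0.074096, 1.644150)
  k2 = (-0.107347, -1.093617)
  → (0.075386, 1.645974)
(p(0.18), q(0.18)) ≈ (0.0754, 1.6460)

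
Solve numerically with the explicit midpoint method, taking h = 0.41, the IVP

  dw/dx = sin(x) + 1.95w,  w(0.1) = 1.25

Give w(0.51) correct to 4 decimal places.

2.7884

Midpoint: k1 = f(x_n, w_n); k2 = f(x_n + h/2, w_n + (h/2)·k1); w_{n+1} = w_n + h·k2.
x=0.100000, w=1.250000:
  k1 = f(0.100000, 1.250000) = 2.537333
  k2 = f(0.305000, 1.770153) = 3.752092
  w ← 1.250000 + 0.41·3.752092 = 2.788358
w(0.51) ≈ 2.7884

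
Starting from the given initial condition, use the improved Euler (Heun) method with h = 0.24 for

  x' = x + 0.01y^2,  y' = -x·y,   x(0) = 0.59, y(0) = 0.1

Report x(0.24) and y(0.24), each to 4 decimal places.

Heun on (x,y): k1 = f(t_n, state_n); k2 = f(t_n + h, state_n + h·k1); state_{n+1} = state_n + (h/2)·(k1 + k2).
0.000000: (0.590000, 0.100000)
  k1 = (0.590100, -0.059000)
  predictor → (0.731624, 0.085840)
  k2 = (0.731698, -0.062803)
  → (0.748616, 0.085384)
(x(0.24), y(0.24)) ≈ (0.7486, 0.0854)

0.7486, 0.0854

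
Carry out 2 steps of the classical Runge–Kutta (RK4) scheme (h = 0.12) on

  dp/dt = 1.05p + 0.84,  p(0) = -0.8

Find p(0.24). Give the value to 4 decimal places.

-0.8000

RK4: k1 = f(t_n, p_n); k2 = f(t_n + h/2, p_n + (h/2)·k1); k3 = f(t_n + h/2, p_n + (h/2)·k2); k4 = f(t_n + h, p_n + h·k3); p_{n+1} = p_n + (h/6)·(k1 + 2k2 + 2k3 + k4).
t=0.000000, p=-0.800000:
  k1 = f(0.000000, -0.800000) = 0.000000
  k2 = f(0.060000, -0.800000) = 0.000000
  k3 = f(0.060000, -0.800000) = 0.000000
  k4 = f(0.120000, -0.800000) = 0.000000
  p ← -0.800000 + (0.12/6)·(k1 + 2k2 + 2k3 + k4) = -0.800000
t=0.120000, p=-0.800000:
  k1 = f(0.120000, -0.800000) = 0.000000
  k2 = f(0.180000, -0.800000) = 0.000000
  k3 = f(0.180000, -0.800000) = 0.000000
  k4 = f(0.240000, -0.800000) = 0.000000
  p ← -0.800000 + (0.12/6)·(k1 + 2k2 + 2k3 + k4) = -0.800000
p(0.24) ≈ -0.8000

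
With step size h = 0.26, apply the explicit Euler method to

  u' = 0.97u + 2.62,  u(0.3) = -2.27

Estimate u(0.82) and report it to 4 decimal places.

Euler: u_{n+1} = u_n + h·f(x_n, u_n).
x=0.300000, u=-2.270000: f=0.418100 → u ← -2.270000 + 0.26·0.418100 = -2.161294
x=0.560000, u=-2.161294: f=0.523545 → u ← -2.161294 + 0.26·0.523545 = -2.025172
u(0.82) ≈ -2.0252

-2.0252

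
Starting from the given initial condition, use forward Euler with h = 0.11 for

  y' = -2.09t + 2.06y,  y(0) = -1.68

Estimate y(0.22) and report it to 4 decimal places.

-2.5529

Euler: y_{n+1} = y_n + h·f(t_n, y_n).
t=0.000000, y=-1.680000: f=-3.460800 → y ← -1.680000 + 0.11·(-3.460800) = -2.060688
t=0.110000, y=-2.060688: f=-4.474917 → y ← -2.060688 + 0.11·(-4.474917) = -2.552929
y(0.22) ≈ -2.5529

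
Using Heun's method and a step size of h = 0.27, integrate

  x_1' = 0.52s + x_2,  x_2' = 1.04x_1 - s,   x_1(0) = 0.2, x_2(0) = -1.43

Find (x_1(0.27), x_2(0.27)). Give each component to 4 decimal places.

-0.1596, -1.4645

Heun on (x_1,x_2): k1 = f(s_n, state_n); k2 = f(s_n + h, state_n + h·k1); state_{n+1} = state_n + (h/2)·(k1 + k2).
0.000000: (0.200000, -1.430000)
  k1 = (-1.430000, 0.208000)
  predictor → (-0.186100, -1.373840)
  k2 = (-1.233440, -0.463544)
  → (-0.159564, -1.464498)
(x_1(0.27), x_2(0.27)) ≈ (-0.1596, -1.4645)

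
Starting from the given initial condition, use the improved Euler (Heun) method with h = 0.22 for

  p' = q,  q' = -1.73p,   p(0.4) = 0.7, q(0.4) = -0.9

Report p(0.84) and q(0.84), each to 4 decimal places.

0.2046, -1.2614

Heun on (p,q): k1 = f(t_n, state_n); k2 = f(t_n + h, state_n + h·k1); state_{n+1} = state_n + (h/2)·(k1 + k2).
0.400000: (0.700000, -0.900000)
  k1 = (-0.900000, -1.211000)
  predictor → (0.502000, -1.166420)
  k2 = (-1.166420, -0.868460)
  → (0.472694, -1.128741)
0.620000: (0.472694, -1.128741)
  k1 = (-1.128741, -0.817760)
  predictor → (0.224371, -1.308648)
  k2 = (-1.308648, -0.388162)
  → (0.204581, -1.261392)
(p(0.84), q(0.84)) ≈ (0.2046, -1.2614)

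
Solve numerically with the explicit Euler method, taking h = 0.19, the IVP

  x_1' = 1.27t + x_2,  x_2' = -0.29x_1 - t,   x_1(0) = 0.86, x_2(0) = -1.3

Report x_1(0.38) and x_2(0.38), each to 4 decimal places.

Euler on (x_1,x_2): x_1_{n+1} = x_1_n + h·x_1', x_2_{n+1} = x_2_n + h·x_2'.
0.000000: (0.860000, -1.300000); f=(-1.300000, -0.249400) → (0.613000, -1.347386)
0.190000: (0.613000, -1.347386); f=(-1.106086, -0.367770) → (0.402844, -1.417262)
(x_1(0.38), x_2(0.38)) ≈ (0.4028, -1.4173)

0.4028, -1.4173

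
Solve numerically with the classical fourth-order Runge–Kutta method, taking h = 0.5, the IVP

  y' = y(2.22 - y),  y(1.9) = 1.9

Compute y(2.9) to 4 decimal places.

RK4: k1 = f(t_n, y_n); k2 = f(t_n + h/2, y_n + (h/2)·k1); k3 = f(t_n + h/2, y_n + (h/2)·k2); k4 = f(t_n + h, y_n + h·k3); y_{n+1} = y_n + (h/6)·(k1 + 2k2 + 2k3 + k4).
t=1.900000, y=1.900000:
  k1 = f(1.900000, 1.900000) = 0.608000
  k2 = f(2.150000, 2.052000) = 0.344736
  k3 = f(2.150000, 1.986184) = 0.464402
  k4 = f(2.400000, 2.132201) = 0.187206
  y ← 1.900000 + (0.5/6)·(k1 + 2k2 + 2k3 + k4) = 2.101123
t=2.400000, y=2.101123:
  k1 = f(2.400000, 2.101123) = 0.249774
  k2 = f(2.650000, 2.163567) = 0.122097
  k3 = f(2.650000, 2.131648) = 0.188336
  k4 = f(2.900000, 2.195292) = 0.054242
  y ← 2.101123 + (0.5/6)·(k1 + 2k2 + 2k3 + k4) = 2.178197
y(2.9) ≈ 2.1782

2.1782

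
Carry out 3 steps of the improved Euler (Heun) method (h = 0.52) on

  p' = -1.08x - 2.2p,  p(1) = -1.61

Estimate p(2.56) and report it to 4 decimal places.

Heun: k1 = f(x_n, p_n); k2 = f(x_n + h, p_n + h·k1); p_{n+1} = p_n + (h/2)·(k1 + k2).
x=1.000000, p=-1.610000:
  k1 = f(1.000000, -1.610000) = 2.462000
  k2 = f(1.520000, -0.329760) = -0.916128
  p ← -1.610000 + (0.52/2)·(2.462000 + (-0.916128)) = -1.208073
x=1.520000, p=-1.208073:
  k1 = f(1.520000, -1.208073) = 1.016161
  k2 = f(2.040000, -0.679669) = -0.707927
  p ← -1.208073 + (0.52/2)·(1.016161 + (-0.707927)) = -1.127932
x=2.040000, p=-1.127932:
  k1 = f(2.040000, -1.127932) = 0.278251
  k2 = f(2.560000, -0.983242) = -0.601668
  p ← -1.127932 + (0.52/2)·(0.278251 + (-0.601668)) = -1.212021
p(2.56) ≈ -1.2120

-1.2120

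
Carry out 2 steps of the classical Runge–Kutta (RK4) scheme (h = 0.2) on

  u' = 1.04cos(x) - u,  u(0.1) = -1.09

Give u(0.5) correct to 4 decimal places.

RK4: k1 = f(x_n, u_n); k2 = f(x_n + h/2, u_n + (h/2)·k1); k3 = f(x_n + h/2, u_n + (h/2)·k2); k4 = f(x_n + h, u_n + h·k3); u_{n+1} = u_n + (h/6)·(k1 + 2k2 + 2k3 + k4).
x=0.100000, u=-1.090000:
  k1 = f(0.100000, -1.090000) = 2.124804
  k2 = f(0.200000, -0.877520) = 1.896789
  k3 = f(0.200000, -0.900321) = 1.919590
  k4 = f(0.300000, -0.706082) = 1.699632
  u ← -1.090000 + (0.2/6)·(k1 + 2k2 + 2k3 + k4) = -0.708094
x=0.300000, u=-0.708094:
  k1 = f(0.300000, -0.708094) = 1.701643
  k2 = f(0.400000, -0.537929) = 1.495833
  k3 = f(0.400000, -0.558510) = 1.516414
  k4 = f(0.500000, -0.404811) = 1.317497
  u ← -0.708094 + (0.2/6)·(k1 + 2k2 + 2k3 + k4) = -0.406639
u(0.5) ≈ -0.4066

-0.4066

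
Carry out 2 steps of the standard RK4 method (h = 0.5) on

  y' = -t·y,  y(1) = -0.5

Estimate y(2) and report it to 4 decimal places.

-0.1125

RK4: k1 = f(t_n, y_n); k2 = f(t_n + h/2, y_n + (h/2)·k1); k3 = f(t_n + h/2, y_n + (h/2)·k2); k4 = f(t_n + h, y_n + h·k3); y_{n+1} = y_n + (h/6)·(k1 + 2k2 + 2k3 + k4).
t=1.000000, y=-0.500000:
  k1 = f(1.000000, -0.500000) = 0.500000
  k2 = f(1.250000, -0.375000) = 0.468750
  k3 = f(1.250000, -0.382812) = 0.478516
  k4 = f(1.500000, -0.260742) = 0.391113
  y ← -0.500000 + (0.5/6)·(k1 + 2k2 + 2k3 + k4) = -0.267863
t=1.500000, y=-0.267863:
  k1 = f(1.500000, -0.267863) = 0.401794
  k2 = f(1.750000, -0.167414) = 0.292975
  k3 = f(1.750000, -0.194619) = 0.340584
  k4 = f(2.000000, -0.097571) = 0.195142
  y ← -0.267863 + (0.5/6)·(k1 + 2k2 + 2k3 + k4) = -0.112525
y(2) ≈ -0.1125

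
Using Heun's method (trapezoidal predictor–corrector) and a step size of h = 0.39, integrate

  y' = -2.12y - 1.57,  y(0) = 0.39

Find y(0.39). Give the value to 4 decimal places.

-0.1583

Heun: k1 = f(x_n, y_n); k2 = f(x_n + h, y_n + h·k1); y_{n+1} = y_n + (h/2)·(k1 + k2).
x=0.000000, y=0.390000:
  k1 = f(0.000000, 0.390000) = -2.396800
  k2 = f(0.390000, -0.544752) = -0.415126
  y ← 0.390000 + (0.39/2)·(-2.396800 + (-0.415126)) = -0.158326
y(0.39) ≈ -0.1583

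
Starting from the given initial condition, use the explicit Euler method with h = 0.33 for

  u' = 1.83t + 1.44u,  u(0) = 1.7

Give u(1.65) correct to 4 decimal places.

Euler: u_{n+1} = u_n + h·f(t_n, u_n).
t=0.000000, u=1.700000: f=2.448000 → u ← 1.700000 + 0.33·2.448000 = 2.507840
t=0.330000, u=2.507840: f=4.215190 → u ← 2.507840 + 0.33·4.215190 = 3.898853
t=0.660000, u=3.898853: f=6.822148 → u ← 3.898853 + 0.33·6.822148 = 6.150161
t=0.990000, u=6.150161: f=10.667932 → u ← 6.150161 + 0.33·10.667932 = 9.670579
t=1.320000, u=9.670579: f=16.341234 → u ← 9.670579 + 0.33·16.341234 = 15.063186
u(1.65) ≈ 15.0632

15.0632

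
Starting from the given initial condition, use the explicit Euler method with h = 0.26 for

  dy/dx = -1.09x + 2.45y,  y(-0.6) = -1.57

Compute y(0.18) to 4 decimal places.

Euler: y_{n+1} = y_n + h·f(x_n, y_n).
x=-0.600000, y=-1.570000: f=-3.192500 → y ← -1.570000 + 0.26·(-3.192500) = -2.400050
x=-0.340000, y=-2.400050: f=-5.509523 → y ← -2.400050 + 0.26·(-5.509523) = -3.832526
x=-0.080000, y=-3.832526: f=-9.302488 → y ← -3.832526 + 0.26·(-9.302488) = -6.251173
y(0.18) ≈ -6.2512

-6.2512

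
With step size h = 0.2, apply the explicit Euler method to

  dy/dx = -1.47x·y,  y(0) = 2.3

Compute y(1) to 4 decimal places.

1.2032

Euler: y_{n+1} = y_n + h·f(x_n, y_n).
x=0.000000, y=2.300000: f=0.000000 → y ← 2.300000 + 0.2·0.000000 = 2.300000
x=0.200000, y=2.300000: f=-0.676200 → y ← 2.300000 + 0.2·(-0.676200) = 2.164760
x=0.400000, y=2.164760: f=-1.272879 → y ← 2.164760 + 0.2·(-1.272879) = 1.910184
x=0.600000, y=1.910184: f=-1.684782 → y ← 1.910184 + 0.2·(-1.684782) = 1.573228
x=0.800000, y=1.573228: f=-1.850116 → y ← 1.573228 + 0.2·(-1.850116) = 1.203205
y(1) ≈ 1.2032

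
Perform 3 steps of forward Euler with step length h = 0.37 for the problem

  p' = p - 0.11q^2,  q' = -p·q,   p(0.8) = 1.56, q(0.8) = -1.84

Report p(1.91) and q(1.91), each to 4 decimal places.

3.7173, 0.0009

Euler on (p,q): p_{n+1} = p_n + h·p', q_{n+1} = q_n + h·q'.
0.800000: (1.560000, -1.840000); f=(1.187584, 2.870400) → (1.999406, -0.777952)
1.170000: (1.999406, -0.777952); f=(1.932833, 1.555442) → (2.714554, -0.202438)
1.540000: (2.714554, -0.202438); f=(2.710046, 0.549530) → (3.717271, 0.000888)
(p(1.91), q(1.91)) ≈ (3.7173, 0.0009)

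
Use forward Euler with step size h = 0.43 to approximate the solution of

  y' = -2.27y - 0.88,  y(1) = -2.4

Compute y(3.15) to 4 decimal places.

Euler: y_{n+1} = y_n + h·f(t_n, y_n).
t=1.000000, y=-2.400000: f=4.568000 → y ← -2.400000 + 0.43·4.568000 = -0.435760
t=1.430000, y=-0.435760: f=0.109175 → y ← -0.435760 + 0.43·0.109175 = -0.388815
t=1.860000, y=-0.388815: f=0.002609 → y ← -0.388815 + 0.43·0.002609 = -0.387693
t=2.290000, y=-0.387693: f=0.000062 → y ← -0.387693 + 0.43·0.000062 = -0.387666
t=2.720000, y=-0.387666: f=0.000001 → y ← -0.387666 + 0.43·0.000001 = -0.387665
y(3.15) ≈ -0.3877

-0.3877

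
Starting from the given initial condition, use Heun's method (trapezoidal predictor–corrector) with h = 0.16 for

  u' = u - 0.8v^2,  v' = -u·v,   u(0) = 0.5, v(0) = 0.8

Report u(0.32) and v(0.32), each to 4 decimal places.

0.5213, 0.6809

Heun on (u,v): k1 = f(x_n, state_n); k2 = f(x_n + h, state_n + h·k1); state_{n+1} = state_n + (h/2)·(k1 + k2).
0.000000: (0.500000, 0.800000)
  k1 = (-0.012000, -0.400000)
  predictor → (0.498080, 0.736000)
  k2 = (0.064723, -0.366587)
  → (0.504218, 0.738673)
0.160000: (0.504218, 0.738673)
  k1 = (0.067708, -0.372452)
  predictor → (0.515051, 0.679081)
  k2 = (0.146131, -0.349761)
  → (0.521325, 0.680896)
(u(0.32), v(0.32)) ≈ (0.5213, 0.6809)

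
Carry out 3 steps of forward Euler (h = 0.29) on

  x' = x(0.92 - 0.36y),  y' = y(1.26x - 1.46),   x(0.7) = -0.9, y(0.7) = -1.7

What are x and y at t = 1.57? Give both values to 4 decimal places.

-2.1660, 0.0020

Euler on (x,y): x_{n+1} = x_n + h·x', y_{n+1} = y_n + h·y'.
0.700000: (-0.900000, -1.700000); f=(-1.378800, 4.409800) → (-1.299852, -0.421158)
0.990000: (-1.299852, -0.421158); f=(-1.392943, 1.304669) → (-1.703806, -0.042804)
1.280000: (-1.703806, -0.042804); f=(-1.593756, 0.154385) → (-2.165995, 0.001968)
(x(1.57), y(1.57)) ≈ (-2.1660, 0.0020)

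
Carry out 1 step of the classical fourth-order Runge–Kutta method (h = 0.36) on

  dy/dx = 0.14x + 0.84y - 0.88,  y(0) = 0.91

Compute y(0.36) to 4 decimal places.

RK4: k1 = f(x_n, y_n); k2 = f(x_n + h/2, y_n + (h/2)·k1); k3 = f(x_n + h/2, y_n + (h/2)·k2); k4 = f(x_n + h, y_n + h·k3); y_{n+1} = y_n + (h/6)·(k1 + 2k2 + 2k3 + k4).
x=0.000000, y=0.910000:
  k1 = f(0.000000, 0.910000) = -0.115600
  k2 = f(0.180000, 0.889192) = -0.107879
  k3 = f(0.180000, 0.890582) = -0.106711
  k4 = f(0.360000, 0.871584) = -0.097469
  y ← 0.910000 + (0.36/6)·(k1 + 2k2 + 2k3 + k4) = 0.871465
y(0.36) ≈ 0.8715

0.8715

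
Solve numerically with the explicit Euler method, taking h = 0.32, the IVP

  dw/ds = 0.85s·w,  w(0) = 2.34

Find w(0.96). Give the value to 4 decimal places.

Euler: w_{n+1} = w_n + h·f(s_n, w_n).
s=0.000000, w=2.340000: f=0.000000 → w ← 2.340000 + 0.32·0.000000 = 2.340000
s=0.320000, w=2.340000: f=0.636480 → w ← 2.340000 + 0.32·0.636480 = 2.543674
s=0.640000, w=2.543674: f=1.383758 → w ← 2.543674 + 0.32·1.383758 = 2.986476
w(0.96) ≈ 2.9865

2.9865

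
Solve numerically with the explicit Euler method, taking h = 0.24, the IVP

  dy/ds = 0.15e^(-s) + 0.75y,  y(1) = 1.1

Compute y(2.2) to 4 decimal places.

2.5834

Euler: y_{n+1} = y_n + h·f(s_n, y_n).
s=1.000000, y=1.100000: f=0.880182 → y ← 1.100000 + 0.24·0.880182 = 1.311244
s=1.240000, y=1.311244: f=1.026840 → y ← 1.311244 + 0.24·1.026840 = 1.557685
s=1.480000, y=1.557685: f=1.202410 → y ← 1.557685 + 0.24·1.202410 = 1.846264
s=1.720000, y=1.846264: f=1.411558 → y ← 1.846264 + 0.24·1.411558 = 2.185038
s=1.960000, y=2.185038: f=1.659907 → y ← 2.185038 + 0.24·1.659907 = 2.583415
y(2.2) ≈ 2.5834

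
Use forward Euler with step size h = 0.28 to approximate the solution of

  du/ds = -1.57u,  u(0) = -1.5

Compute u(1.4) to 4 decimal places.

-0.0829

Euler: u_{n+1} = u_n + h·f(s_n, u_n).
s=0.000000, u=-1.500000: f=2.355000 → u ← -1.500000 + 0.28·2.355000 = -0.840600
s=0.280000, u=-0.840600: f=1.319742 → u ← -0.840600 + 0.28·1.319742 = -0.471072
s=0.560000, u=-0.471072: f=0.739583 → u ← -0.471072 + 0.28·0.739583 = -0.263989
s=0.840000, u=-0.263989: f=0.414463 → u ← -0.263989 + 0.28·0.414463 = -0.147939
s=1.120000, u=-0.147939: f=0.232265 → u ← -0.147939 + 0.28·0.232265 = -0.082905
u(1.4) ≈ -0.0829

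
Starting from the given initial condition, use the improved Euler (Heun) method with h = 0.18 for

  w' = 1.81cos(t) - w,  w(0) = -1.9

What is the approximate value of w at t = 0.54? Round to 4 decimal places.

-0.4033

Heun: k1 = f(t_n, w_n); k2 = f(t_n + h, w_n + h·k1); w_{n+1} = w_n + (h/2)·(k1 + k2).
t=0.000000, w=-1.900000:
  k1 = f(0.000000, -1.900000) = 3.710000
  k2 = f(0.180000, -1.232200) = 3.012957
  w ← -1.900000 + (0.18/2)·(3.710000 + 3.012957) = -1.294934
t=0.180000, w=-1.294934:
  k1 = f(0.180000, -1.294934) = 3.075691
  k2 = f(0.360000, -0.741309) = 2.435283
  w ← -1.294934 + (0.18/2)·(3.075691 + 2.435283) = -0.798946
t=0.360000, w=-0.798946:
  k1 = f(0.360000, -0.798946) = 2.492919
  k2 = f(0.540000, -0.350221) = 1.902673
  w ← -0.798946 + (0.18/2)·(2.492919 + 1.902673) = -0.403343
w(0.54) ≈ -0.4033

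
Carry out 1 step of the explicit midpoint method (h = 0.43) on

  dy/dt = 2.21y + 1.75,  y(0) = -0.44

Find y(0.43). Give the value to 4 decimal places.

Midpoint: k1 = f(t_n, y_n); k2 = f(t_n + h/2, y_n + (h/2)·k1); y_{n+1} = y_n + h·k2.
t=0.000000, y=-0.440000:
  k1 = f(0.000000, -0.440000) = 0.777600
  k2 = f(0.215000, -0.272816) = 1.147077
  y ← -0.440000 + 0.43·1.147077 = 0.053243
y(0.43) ≈ 0.0532

0.0532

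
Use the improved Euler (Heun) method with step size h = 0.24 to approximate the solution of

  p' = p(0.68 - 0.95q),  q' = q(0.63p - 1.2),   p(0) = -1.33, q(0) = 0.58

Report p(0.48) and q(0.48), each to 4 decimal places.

-1.5660, 0.2260

Heun on (p,q): k1 = f(x_n, state_n); k2 = f(x_n + h, state_n + h·k1); state_{n+1} = state_n + (h/2)·(k1 + k2).
0.000000: (-1.330000, 0.580000)
  k1 = (-0.171570, -1.181982)
  predictor → (-1.371177, 0.296324)
  k2 = (-0.546403, -0.611566)
  → (-1.416157, 0.364774)
0.240000: (-1.416157, 0.364774)
  k1 = (-0.472238, -0.763173)
  predictor → (-1.529494, 0.181613)
  k2 = (-0.776169, -0.392934)
  → (-1.565966, 0.226041)
(p(0.48), q(0.48)) ≈ (-1.5660, 0.2260)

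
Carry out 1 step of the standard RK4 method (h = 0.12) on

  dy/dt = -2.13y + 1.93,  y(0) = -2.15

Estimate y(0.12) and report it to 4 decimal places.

RK4: k1 = f(t_n, y_n); k2 = f(t_n + h/2, y_n + (h/2)·k1); k3 = f(t_n + h/2, y_n + (h/2)·k2); k4 = f(t_n + h, y_n + h·k3); y_{n+1} = y_n + (h/6)·(k1 + 2k2 + 2k3 + k4).
t=0.000000, y=-2.150000:
  k1 = f(0.000000, -2.150000) = 6.509500
  k2 = f(0.060000, -1.759430) = 5.677586
  k3 = f(0.060000, -1.809345) = 5.783905
  k4 = f(0.120000, -1.455931) = 5.031134
  y ← -2.150000 + (0.12/6)·(k1 + 2k2 + 2k3 + k4) = -1.460728
y(0.12) ≈ -1.4607

-1.4607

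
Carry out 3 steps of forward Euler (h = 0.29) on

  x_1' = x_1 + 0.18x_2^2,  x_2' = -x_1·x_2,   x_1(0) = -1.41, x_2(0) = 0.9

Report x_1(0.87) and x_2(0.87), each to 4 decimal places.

-2.6555, 3.1515

Euler on (x_1,x_2): x_1_{n+1} = x_1_n + h·x_1', x_2_{n+1} = x_2_n + h·x_2'.
0.000000: (-1.410000, 0.900000); f=(-1.264200, 1.269000) → (-1.776618, 1.268010)
0.290000: (-1.776618, 1.268010); f=(-1.487205, 2.252769) → (-2.207907, 1.921313)
0.580000: (-2.207907, 1.921313); f=(-1.543448, 4.242082) → (-2.655507, 3.151517)
(x_1(0.87), x_2(0.87)) ≈ (-2.6555, 3.1515)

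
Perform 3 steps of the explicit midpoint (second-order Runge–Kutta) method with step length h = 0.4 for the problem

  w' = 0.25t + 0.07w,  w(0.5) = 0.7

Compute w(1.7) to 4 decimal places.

Midpoint: k1 = f(t_n, w_n); k2 = f(t_n + h/2, w_n + (h/2)·k1); w_{n+1} = w_n + h·k2.
t=0.500000, w=0.700000:
  k1 = f(0.500000, 0.700000) = 0.174000
  k2 = f(0.700000, 0.734800) = 0.226436
  w ← 0.700000 + 0.4·0.226436 = 0.790574
t=0.900000, w=0.790574:
  k1 = f(0.900000, 0.790574) = 0.280340
  k2 = f(1.100000, 0.846642) = 0.334265
  w ← 0.790574 + 0.4·0.334265 = 0.924280
t=1.300000, w=0.924280:
  k1 = f(1.300000, 0.924280) = 0.389700
  k2 = f(1.500000, 1.002220) = 0.445155
  w ← 0.924280 + 0.4·0.445155 = 1.102343
w(1.7) ≈ 1.1023

1.1023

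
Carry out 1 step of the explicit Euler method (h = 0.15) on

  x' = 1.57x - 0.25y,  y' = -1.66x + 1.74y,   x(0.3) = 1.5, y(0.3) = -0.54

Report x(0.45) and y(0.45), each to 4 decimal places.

1.8735, -1.0544

Euler on (x,y): x_{n+1} = x_n + h·x', y_{n+1} = y_n + h·y'.
0.300000: (1.500000, -0.540000); f=(2.490000, -3.429600) → (1.873500, -1.054440)
(x(0.45), y(0.45)) ≈ (1.8735, -1.0544)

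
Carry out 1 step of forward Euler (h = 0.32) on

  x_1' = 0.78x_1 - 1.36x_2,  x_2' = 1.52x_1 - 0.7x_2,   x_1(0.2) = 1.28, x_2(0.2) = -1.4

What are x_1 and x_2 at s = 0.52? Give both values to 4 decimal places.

Euler on (x_1,x_2): x_1_{n+1} = x_1_n + h·x_1', x_2_{n+1} = x_2_n + h·x_2'.
0.200000: (1.280000, -1.400000); f=(2.902400, 2.925600) → (2.208768, -0.463808)
(x_1(0.52), x_2(0.52)) ≈ (2.2088, -0.4638)

2.2088, -0.4638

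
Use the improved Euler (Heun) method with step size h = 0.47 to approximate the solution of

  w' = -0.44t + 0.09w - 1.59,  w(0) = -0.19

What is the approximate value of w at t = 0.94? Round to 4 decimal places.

Heun: k1 = f(t_n, w_n); k2 = f(t_n + h, w_n + h·k1); w_{n+1} = w_n + (h/2)·(k1 + k2).
t=0.000000, w=-0.190000:
  k1 = f(0.000000, -0.190000) = -1.607100
  k2 = f(0.470000, -0.945337) = -1.881880
  w ← -0.190000 + (0.47/2)·(-1.607100 + (-1.881880)) = -1.009910
t=0.470000, w=-1.009910:
  k1 = f(0.470000, -1.009910) = -1.887692
  k2 = f(0.940000, -1.897126) = -2.174341
  w ← -1.009910 + (0.47/2)·(-1.887692 + (-2.174341)) = -1.964488
w(0.94) ≈ -1.9645

-1.9645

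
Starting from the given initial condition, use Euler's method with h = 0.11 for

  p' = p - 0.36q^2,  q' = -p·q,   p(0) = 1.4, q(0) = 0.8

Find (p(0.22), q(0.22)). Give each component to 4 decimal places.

1.6787, 0.5630

Euler on (p,q): p_{n+1} = p_n + h·p', q_{n+1} = q_n + h·q'.
0.000000: (1.400000, 0.800000); f=(1.169600, -1.120000) → (1.528656, 0.676800)
0.110000: (1.528656, 0.676800); f=(1.363755, -1.034594) → (1.678669, 0.562995)
(p(0.22), q(0.22)) ≈ (1.6787, 0.5630)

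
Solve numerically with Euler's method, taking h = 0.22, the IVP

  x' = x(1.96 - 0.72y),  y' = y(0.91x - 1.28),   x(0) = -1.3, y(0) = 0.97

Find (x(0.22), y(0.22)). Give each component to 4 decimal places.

Euler on (x,y): x_{n+1} = x_n + h·x', y_{n+1} = y_n + h·y'.
0.000000: (-1.300000, 0.970000); f=(-1.640080, -2.389110) → (-1.660818, 0.444396)
(x(0.22), y(0.22)) ≈ (-1.6608, 0.4444)

-1.6608, 0.4444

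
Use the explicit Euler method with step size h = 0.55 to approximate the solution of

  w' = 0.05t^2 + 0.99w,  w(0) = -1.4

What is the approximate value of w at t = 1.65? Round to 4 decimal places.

Euler: w_{n+1} = w_n + h·f(t_n, w_n).
t=0.000000, w=-1.400000: f=-1.386000 → w ← -1.400000 + 0.55·(-1.386000) = -2.162300
t=0.550000, w=-2.162300: f=-2.125552 → w ← -2.162300 + 0.55·(-2.125552) = -3.331354
t=1.100000, w=-3.331354: f=-3.237540 → w ← -3.331354 + 0.55·(-3.237540) = -5.112001
w(1.65) ≈ -5.1120

-5.1120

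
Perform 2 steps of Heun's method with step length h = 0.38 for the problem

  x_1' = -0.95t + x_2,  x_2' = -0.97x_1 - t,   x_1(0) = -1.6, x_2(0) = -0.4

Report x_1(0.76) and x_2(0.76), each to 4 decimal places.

-1.7668, 0.5738

Heun on (x_1,x_2): k1 = f(t_n, state_n); k2 = f(t_n + h, state_n + h·k1); state_{n+1} = state_n + (h/2)·(k1 + k2).
0.000000: (-1.600000, -0.400000)
  k1 = (-0.400000, 1.552000)
  predictor → (-1.752000, 0.189760)
  k2 = (-0.171240, 1.319440)
  → (-1.708536, 0.145574)
0.380000: (-1.708536, 0.145574)
  k1 = (-0.215426, 1.277280)
  predictor → (-1.790398, 0.630940)
  k2 = (-0.091060, 0.976686)
  → (-1.766768, 0.573827)
(x_1(0.76), x_2(0.76)) ≈ (-1.7668, 0.5738)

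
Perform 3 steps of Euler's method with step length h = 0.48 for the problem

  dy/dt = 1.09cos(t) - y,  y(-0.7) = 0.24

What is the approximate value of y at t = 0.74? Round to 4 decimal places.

0.9131

Euler: y_{n+1} = y_n + h·f(t_n, y_n).
t=-0.700000, y=0.240000: f=0.593678 → y ← 0.240000 + 0.48·0.593678 = 0.524965
t=-0.220000, y=0.524965: f=0.538763 → y ← 0.524965 + 0.48·0.538763 = 0.783572
t=0.260000, y=0.783572: f=0.269794 → y ← 0.783572 + 0.48·0.269794 = 0.913072
y(0.74) ≈ 0.9131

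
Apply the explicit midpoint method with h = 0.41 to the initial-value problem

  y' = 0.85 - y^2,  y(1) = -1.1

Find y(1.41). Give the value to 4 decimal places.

Midpoint: k1 = f(x_n, y_n); k2 = f(x_n + h/2, y_n + (h/2)·k1); y_{n+1} = y_n + h·k2.
x=1.000000, y=-1.100000:
  k1 = f(1.000000, -1.100000) = -0.360000
  k2 = f(1.205000, -1.173800) = -0.527806
  y ← -1.100000 + 0.41·(-0.527806) = -1.316401
y(1.41) ≈ -1.3164

-1.3164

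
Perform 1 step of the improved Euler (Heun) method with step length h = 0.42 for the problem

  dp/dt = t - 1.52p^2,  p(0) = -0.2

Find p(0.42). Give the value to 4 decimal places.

-0.1408

Heun: k1 = f(t_n, p_n); k2 = f(t_n + h, p_n + h·k1); p_{n+1} = p_n + (h/2)·(k1 + k2).
t=0.000000, p=-0.200000:
  k1 = f(0.000000, -0.200000) = -0.060800
  k2 = f(0.420000, -0.225536) = 0.342683
  p ← -0.200000 + (0.42/2)·(-0.060800 + 0.342683) = -0.140805
p(0.42) ≈ -0.1408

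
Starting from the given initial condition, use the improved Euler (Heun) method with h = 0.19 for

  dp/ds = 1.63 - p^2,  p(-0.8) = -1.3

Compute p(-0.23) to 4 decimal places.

Heun: k1 = f(s_n, p_n); k2 = f(s_n + h, p_n + h·k1); p_{n+1} = p_n + (h/2)·(k1 + k2).
s=-0.800000, p=-1.300000:
  k1 = f(-0.800000, -1.300000) = -0.060000
  k2 = f(-0.610000, -1.311400) = -0.089770
  p ← -1.300000 + (0.19/2)·(-0.060000 + (-0.089770)) = -1.314228
s=-0.610000, p=-1.314228:
  k1 = f(-0.610000, -1.314228) = -0.097196
  k2 = f(-0.420000, -1.332695) = -0.146077
  p ← -1.314228 + (0.19/2)·(-0.097196 + (-0.146077)) = -1.337339
s=-0.420000, p=-1.337339:
  k1 = f(-0.420000, -1.337339) = -0.158476
  k2 = f(-0.230000, -1.367449) = -0.239918
  p ← -1.337339 + (0.19/2)·(-0.158476 + (-0.239918)) = -1.375186
p(-0.23) ≈ -1.3752

-1.3752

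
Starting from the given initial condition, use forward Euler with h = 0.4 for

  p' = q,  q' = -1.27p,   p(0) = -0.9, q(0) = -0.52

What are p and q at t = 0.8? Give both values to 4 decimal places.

Euler on (p,q): p_{n+1} = p_n + h·p', q_{n+1} = q_n + h·q'.
0.000000: (-0.900000, -0.520000); f=(-0.520000, 1.143000) → (-1.108000, -0.062800)
0.400000: (-1.108000, -0.062800); f=(-0.062800, 1.407160) → (-1.133120, 0.500064)
(p(0.8), q(0.8)) ≈ (-1.1331, 0.5001)

-1.1331, 0.5001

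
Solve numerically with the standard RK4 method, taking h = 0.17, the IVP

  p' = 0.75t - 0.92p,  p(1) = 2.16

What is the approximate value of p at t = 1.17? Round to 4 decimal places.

1.9756

RK4: k1 = f(t_n, p_n); k2 = f(t_n + h/2, p_n + (h/2)·k1); k3 = f(t_n + h/2, p_n + (h/2)·k2); k4 = f(t_n + h, p_n + h·k3); p_{n+1} = p_n + (h/6)·(k1 + 2k2 + 2k3 + k4).
t=1.000000, p=2.160000:
  k1 = f(1.000000, 2.160000) = -1.237200
  k2 = f(1.085000, 2.054838) = -1.076701
  k3 = f(1.085000, 2.068480) = -1.089252
  k4 = f(1.170000, 1.974827) = -0.939341
  p ← 2.160000 + (0.17/6)·(k1 + 2k2 + 2k3 + k4) = 1.975594
p(1.17) ≈ 1.9756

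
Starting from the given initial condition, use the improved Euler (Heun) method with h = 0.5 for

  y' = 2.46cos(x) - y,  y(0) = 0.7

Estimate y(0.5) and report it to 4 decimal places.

1.2847

Heun: k1 = f(x_n, y_n); k2 = f(x_n + h, y_n + h·k1); y_{n+1} = y_n + (h/2)·(k1 + k2).
x=0.000000, y=0.700000:
  k1 = f(0.000000, 0.700000) = 1.760000
  k2 = f(0.500000, 1.580000) = 0.578853
  y ← 0.700000 + (0.5/2)·(1.760000 + 0.578853) = 1.284713
y(0.5) ≈ 1.2847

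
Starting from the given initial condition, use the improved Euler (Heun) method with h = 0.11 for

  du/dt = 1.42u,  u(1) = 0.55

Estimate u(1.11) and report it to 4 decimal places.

0.6426

Heun: k1 = f(t_n, u_n); k2 = f(t_n + h, u_n + h·k1); u_{n+1} = u_n + (h/2)·(k1 + k2).
t=1.000000, u=0.550000:
  k1 = f(1.000000, 0.550000) = 0.781000
  k2 = f(1.110000, 0.635910) = 0.902992
  u ← 0.550000 + (0.11/2)·(0.781000 + 0.902992) = 0.642620
u(1.11) ≈ 0.6426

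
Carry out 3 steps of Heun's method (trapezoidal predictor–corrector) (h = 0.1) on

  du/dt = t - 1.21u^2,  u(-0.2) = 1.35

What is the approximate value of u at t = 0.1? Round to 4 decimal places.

0.9034

Heun: k1 = f(t_n, u_n); k2 = f(t_n + h, u_n + h·k1); u_{n+1} = u_n + (h/2)·(k1 + k2).
t=-0.200000, u=1.350000:
  k1 = f(-0.200000, 1.350000) = -2.405225
  k2 = f(-0.100000, 1.109478) = -1.589438
  u ← 1.350000 + (0.1/2)·(-2.405225 + (-1.589438)) = 1.150267
t=-0.100000, u=1.150267:
  k1 = f(-0.100000, 1.150267) = -1.700968
  k2 = f(0.000000, 0.980170) = -1.162487
  u ← 1.150267 + (0.1/2)·(-1.700968 + (-1.162487)) = 1.007094
t=0.000000, u=1.007094:
  k1 = f(0.000000, 1.007094) = -1.227229
  k2 = f(0.100000, 0.884371) = -0.846356
  u ← 1.007094 + (0.1/2)·(-1.227229 + (-0.846356)) = 0.903415
u(0.1) ≈ 0.9034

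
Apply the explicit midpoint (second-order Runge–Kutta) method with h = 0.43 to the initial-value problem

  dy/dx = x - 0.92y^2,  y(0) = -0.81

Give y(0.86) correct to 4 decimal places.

-1.3589

Midpoint: k1 = f(x_n, y_n); k2 = f(x_n + h/2, y_n + (h/2)·k1); y_{n+1} = y_n + h·k2.
x=0.000000, y=-0.810000:
  k1 = f(0.000000, -0.810000) = -0.603612
  k2 = f(0.215000, -0.939777) = -0.597526
  y ← -0.810000 + 0.43·(-0.597526) = -1.066936
x=0.430000, y=-1.066936:
  k1 = f(0.430000, -1.066936) = -0.617284
  k2 = f(0.645000, -1.199652) = -0.679032
  y ← -1.066936 + 0.43·(-0.679032) = -1.358920
y(0.86) ≈ -1.3589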